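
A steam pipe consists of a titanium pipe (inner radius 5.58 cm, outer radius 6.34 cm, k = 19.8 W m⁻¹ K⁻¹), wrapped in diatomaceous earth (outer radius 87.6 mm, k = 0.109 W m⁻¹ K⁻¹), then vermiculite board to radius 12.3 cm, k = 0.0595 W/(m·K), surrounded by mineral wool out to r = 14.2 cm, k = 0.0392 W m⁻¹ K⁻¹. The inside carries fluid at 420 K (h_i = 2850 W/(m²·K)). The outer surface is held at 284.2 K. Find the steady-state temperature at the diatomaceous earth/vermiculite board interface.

T = 387 K

Resistance network (inner→outer):
  R'_conv,in = 1/(2πr h) = 1/(2π·0.0558·2850) = 0.001001 m·K/W
  R'_titanium = ln(0.0634/0.0558)/(2πk) = 0.1277/(2π·19.8) = 0.001026 m·K/W
  R'_diatomaceous earth = ln(0.0876/0.0634)/(2πk) = 0.3233/(2π·0.109) = 0.4721 m·K/W
  R'_vermiculite board = ln(0.123/0.0876)/(2πk) = 0.3394/(2π·0.0595) = 0.9079 m·K/W
  R'_mineral wool = ln(0.142/0.123)/(2πk) = 0.1436/(2π·0.0392) = 0.5832 m·K/W
ΣR = 0.001001 + 0.001026 + 0.4721 + 0.9079 + 0.5832 = 1.965 m·K/W
Q' = ΔT/ΣR = (420 K − 284.2 K)/1.965 = 69.11 W/m
From the inner boundary to the diatomaceous earth/vermiculite board interface, ΣR_partial = 0.4741 m·K/W.
T_interface = T_in − Q'·ΣR_partial = 420 K − (69.11)(0.4741) = 387 K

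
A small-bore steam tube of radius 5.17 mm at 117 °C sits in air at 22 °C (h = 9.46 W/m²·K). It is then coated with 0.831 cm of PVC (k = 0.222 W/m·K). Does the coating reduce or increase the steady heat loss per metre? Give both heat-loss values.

Critical radius for a cylinder: r_cr = k/h = 0.0235 m = 2.35 cm.
Outer radius after coating: r₂ = 0.00517 + 0.00831 = 0.01348 m.
Since r₁ < r_cr and r₂ ≤ r_cr, the coating moves toward the maximum at r_cr — heat loss rises.
Bare: R = 1/(2πr₁h) = 3.254 m·K/W; Q = 95/3.254 = 29.2 W/m.
Coated: R = R_cond + R_conv = 1.935 m·K/W; Q = 95/1.935 = 49.1 W/m.

increases: 29.2 → 49.1 W/m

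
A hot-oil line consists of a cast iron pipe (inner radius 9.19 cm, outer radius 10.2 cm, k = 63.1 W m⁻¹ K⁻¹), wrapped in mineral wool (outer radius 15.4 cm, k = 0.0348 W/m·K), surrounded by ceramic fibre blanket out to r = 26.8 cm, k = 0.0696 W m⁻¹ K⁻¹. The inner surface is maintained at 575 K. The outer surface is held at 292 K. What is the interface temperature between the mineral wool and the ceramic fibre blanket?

Treat each layer as a resistance in series:
  R'_cast iron = ln(0.102/0.0919)/(2πk) = 0.1043/(2π·63.1) = 2.630×10^-4 m·K/W
  R'_mineral wool = ln(0.154/0.102)/(2πk) = 0.4120/(2π·0.0348) = 1.884 m·K/W
  R'_ceramic fibre blanket = ln(0.268/0.154)/(2πk) = 0.5540/(2π·0.0696) = 1.267 m·K/W
ΣR = 2.630×10^-4 + 1.884 + 1.267 = 3.151 m·K/W
Q' = ΔT/ΣR = (575 K − 292 K)/3.151 = 89.81 W/m
From the inner boundary to the mineral wool/ceramic fibre blanket interface, ΣR_partial = 1.884 m·K/W.
T_interface = T_in − Q'·ΣR_partial = 575 K − (89.81)(1.884) = 406 K

T = 406 K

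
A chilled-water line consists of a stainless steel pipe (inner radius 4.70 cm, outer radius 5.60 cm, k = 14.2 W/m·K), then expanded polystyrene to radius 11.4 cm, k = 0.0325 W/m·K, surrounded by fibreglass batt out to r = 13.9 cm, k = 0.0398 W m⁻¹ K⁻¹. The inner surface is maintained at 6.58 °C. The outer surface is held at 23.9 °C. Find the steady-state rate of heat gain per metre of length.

Treat each layer as a resistance in series:
  R'_stainless steel = ln(0.0560/0.0470)/(2πk) = 0.1752/(2π·14.2) = 0.001964 m·K/W
  R'_expanded polystyrene = ln(0.114/0.0560)/(2πk) = 0.7108/(2π·0.0325) = 3.481 m·K/W
  R'_fibreglass batt = ln(0.139/0.114)/(2πk) = 0.1983/(2π·0.0398) = 0.7929 m·K/W
ΣR = 0.001964 + 3.481 + 0.7929 = 4.276 m·K/W
Q' = ΔT/ΣR = (6.58 °C − 23.9 °C)/4.276 = -4.05 W/m
(Negative Q' ⇒ heat flows inward; heat gain = 4.05 W/m.)

Q' = 4.05 W/m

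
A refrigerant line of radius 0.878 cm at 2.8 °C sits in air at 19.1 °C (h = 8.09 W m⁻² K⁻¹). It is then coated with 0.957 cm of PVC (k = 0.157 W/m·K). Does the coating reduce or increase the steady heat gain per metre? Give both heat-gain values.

increases: 7.27 → 8.96 W/m

Critical radius for a cylinder: r_cr = k/h = 0.0194 m = 1.94 cm.
Outer radius after coating: r₂ = 0.00878 + 0.00957 = 0.01835 m.
Since r₁ < r_cr and r₂ ≤ r_cr, the coating moves toward the maximum at r_cr — heat gain rises.
Bare: R = 1/(2πr₁h) = 2.241 m·K/W; Q = 16.3/2.241 = 7.27 W/m.
Coated: R = R_cond + R_conv = 1.819 m·K/W; Q = 16.3/1.819 = 8.96 W/m.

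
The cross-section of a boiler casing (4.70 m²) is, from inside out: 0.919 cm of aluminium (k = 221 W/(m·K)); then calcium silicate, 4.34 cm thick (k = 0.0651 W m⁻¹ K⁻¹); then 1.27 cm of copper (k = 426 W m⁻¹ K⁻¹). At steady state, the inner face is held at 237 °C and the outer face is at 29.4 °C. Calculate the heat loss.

Q = 1460 W

Treat each layer as a resistance in series:
  R_aluminium = L/(kA) = 0.00919/(221·4.70) = 8.848×10^-6 K/W
  R_calcium silicate = L/(kA) = 0.0434/(0.0651·4.70) = 0.1418 K/W
  R_copper = L/(kA) = 0.0127/(426·4.70) = 6.343×10^-6 K/W
ΣR = 8.848×10^-6 + 0.1418 + 6.343×10^-6 = 0.1418 K/W
Q = ΔT/ΣR = (237 °C − 29.4 °C)/0.1418 = 1460 W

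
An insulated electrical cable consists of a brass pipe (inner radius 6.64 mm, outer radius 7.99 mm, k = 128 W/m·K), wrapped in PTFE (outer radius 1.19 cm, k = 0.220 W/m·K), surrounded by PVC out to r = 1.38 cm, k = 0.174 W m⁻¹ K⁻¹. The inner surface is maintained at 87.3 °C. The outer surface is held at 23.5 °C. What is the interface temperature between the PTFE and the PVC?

T = 43.9 °C

Series thermal resistances, inner to outer:
  R'_brass = ln(0.00799/0.00664)/(2πk) = 0.1851/(2π·128) = 2.301×10^-4 m·K/W
  R'_PTFE = ln(0.0119/0.00799)/(2πk) = 0.3983/(2π·0.220) = 0.2882 m·K/W
  R'_PVC = ln(0.0138/0.0119)/(2πk) = 0.1481/(2π·0.174) = 0.1355 m·K/W
ΣR = 2.301×10^-4 + 0.2882 + 0.1355 = 0.4239 m·K/W
Q' = ΔT/ΣR = (87.3 °C − 23.5 °C)/0.4239 = 150.5 W/m
From the inner boundary to the PTFE/PVC interface, ΣR_partial = 0.2884 m·K/W.
T_interface = T_in − Q'·ΣR_partial = 87.3 °C − (150.5)(0.2884) = 43.9 °C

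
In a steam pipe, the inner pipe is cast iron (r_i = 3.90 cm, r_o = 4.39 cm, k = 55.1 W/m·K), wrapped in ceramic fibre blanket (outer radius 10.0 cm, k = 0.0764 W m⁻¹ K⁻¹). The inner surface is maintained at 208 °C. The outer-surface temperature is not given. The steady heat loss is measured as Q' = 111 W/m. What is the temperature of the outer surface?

Sum the resistances:
  R'_cast iron = ln(0.0439/0.0390)/(2πk) = 0.1184/(2π·55.1) = 3.419×10^-4 m·K/W
  R'_ceramic fibre blanket = ln(0.100/0.0439)/(2πk) = 0.8233/(2π·0.0764) = 1.715 m·K/W
ΣR = 1.715 m·K/W
ΔT = Q'·ΣR = 111 × 1.715 = 190.4 K
Heat flows outward, so T_out = T_in − ΔT = 208 − 190.4 = 17.6 °C

T_out = 17.6 °C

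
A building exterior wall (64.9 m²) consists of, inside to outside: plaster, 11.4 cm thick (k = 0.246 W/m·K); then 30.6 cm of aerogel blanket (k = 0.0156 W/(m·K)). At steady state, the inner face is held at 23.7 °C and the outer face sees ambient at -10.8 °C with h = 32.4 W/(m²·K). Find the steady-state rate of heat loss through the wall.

Q = 111 W

Treat each layer as a resistance in series:
  R_plaster = L/(kA) = 0.114/(0.246·64.9) = 0.007140 K/W
  R_aerogel blanket = L/(kA) = 0.306/(0.0156·64.9) = 0.3022 K/W
  R_conv,out = 1/(hA) = 1/(32.4·64.9) = 4.756×10^-4 K/W
ΣR = 0.007140 + 0.3022 + 4.756×10^-4 = 0.3098 K/W
Q = ΔT/ΣR = (23.7 °C − -10.8 °C)/0.3098 = 111 W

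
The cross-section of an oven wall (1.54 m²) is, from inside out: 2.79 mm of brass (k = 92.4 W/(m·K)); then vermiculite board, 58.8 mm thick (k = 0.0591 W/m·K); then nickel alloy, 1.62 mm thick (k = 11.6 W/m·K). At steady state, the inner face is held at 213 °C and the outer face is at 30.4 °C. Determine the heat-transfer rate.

Resistance network (inner→outer):
  R_brass = L/(kA) = 0.00279/(92.4·1.54) = 1.961×10^-5 K/W
  R_vermiculite board = L/(kA) = 0.0588/(0.0591·1.54) = 0.6461 K/W
  R_nickel alloy = L/(kA) = 0.00162/(11.6·1.54) = 9.069×10^-5 K/W
ΣR = 1.961×10^-5 + 0.6461 + 9.069×10^-5 = 0.6462 K/W
Q = ΔT/ΣR = (213 °C − 30.4 °C)/0.6462 = 283 W

Q = 283 W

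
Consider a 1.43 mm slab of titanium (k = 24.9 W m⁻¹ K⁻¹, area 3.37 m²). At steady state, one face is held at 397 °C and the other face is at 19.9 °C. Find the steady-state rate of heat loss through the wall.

Q = 2.21×10^7 W

Q = kA·ΔT/L = 24.9 × 3.37 × |397 °C − 19.9 °C| / 0.00143 = 2.21×10^7 W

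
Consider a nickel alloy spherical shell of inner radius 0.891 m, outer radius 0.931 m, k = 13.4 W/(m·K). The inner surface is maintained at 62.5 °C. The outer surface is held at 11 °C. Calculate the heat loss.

Q = 4πk·ΔT/(1/r₁ − 1/r₂) = 4π × 13.4 × 51.5 / (1/0.891 − 1/0.931) = 1.80×10^5 W

Q = 1.80×10^5 W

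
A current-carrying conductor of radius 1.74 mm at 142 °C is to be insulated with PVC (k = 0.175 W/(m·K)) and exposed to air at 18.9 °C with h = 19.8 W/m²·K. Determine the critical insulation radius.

r_cr = 0.884 cm

For a cylinder, r_cr = k_ins/h = 0.175/19.8 = 0.00884 m = 0.884 cm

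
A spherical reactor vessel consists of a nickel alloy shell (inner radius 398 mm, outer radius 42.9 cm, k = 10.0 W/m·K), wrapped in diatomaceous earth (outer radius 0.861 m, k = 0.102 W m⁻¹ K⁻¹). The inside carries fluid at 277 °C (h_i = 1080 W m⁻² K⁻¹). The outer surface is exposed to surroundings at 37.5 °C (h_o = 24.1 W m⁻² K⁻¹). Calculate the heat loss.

Q = 261 W

Resistance network (inner→outer):
  R_conv,in = 1/(4πr²h) = 1/(4π·0.398²·1080) = 4.652×10^-4 K/W
  R_nickel alloy = (1/0.398 − 1/0.429)/(4πk) = 0.1816/(4π·10.0) = 0.001445 K/W
  R_diatomaceous earth = (1/0.429 − 1/0.861)/(4πk) = 1.170/(4π·0.102) = 0.9125 K/W
  R_conv,out = 1/(4πr²h) = 1/(4π·0.861²·24.1) = 0.004454 K/W
ΣR = 4.652×10^-4 + 0.001445 + 0.9125 + 0.004454 = 0.9189 K/W
Q = ΔT/ΣR = (277 °C − 37.5 °C)/0.9189 = 261 W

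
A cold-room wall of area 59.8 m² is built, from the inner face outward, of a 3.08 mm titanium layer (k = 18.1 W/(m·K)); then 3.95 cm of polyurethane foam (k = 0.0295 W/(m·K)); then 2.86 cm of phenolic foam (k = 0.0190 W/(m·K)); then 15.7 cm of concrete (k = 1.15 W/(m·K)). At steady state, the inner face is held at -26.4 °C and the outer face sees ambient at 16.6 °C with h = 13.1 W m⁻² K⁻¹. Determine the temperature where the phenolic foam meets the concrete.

T = 13.6 °C

Resistance network (inner→outer):
  R_titanium = L/(kA) = 0.00308/(18.1·59.8) = 2.846×10^-6 K/W
  R_polyurethane foam = L/(kA) = 0.0395/(0.0295·59.8) = 0.02239 K/W
  R_phenolic foam = L/(kA) = 0.0286/(0.0190·59.8) = 0.02517 K/W
  R_concrete = L/(kA) = 0.157/(1.15·59.8) = 0.002283 K/W
  R_conv,out = 1/(hA) = 1/(13.1·59.8) = 0.001277 K/W
ΣR = 2.846×10^-6 + 0.02239 + 0.02517 + 0.002283 + 0.001277 = 0.05112 K/W
Q = ΔT/ΣR = (-26.4 °C − 16.6 °C)/0.05112 = -841.2 W
From the inner boundary to the phenolic foam/concrete interface, ΣR_partial = 0.04756 K/W.
T_interface = T_in − Q·ΣR_partial = -26.4 °C − (-841.2)(0.04756) = 13.6 °C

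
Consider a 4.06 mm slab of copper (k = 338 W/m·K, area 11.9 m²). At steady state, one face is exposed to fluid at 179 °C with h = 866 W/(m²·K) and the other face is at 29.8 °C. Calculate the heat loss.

Series thermal resistances, inner to outer:
  R_conv,in = 1/(hA) = 1/(866·11.9) = 9.704×10^-5 K/W
  R_copper = L/(kA) = 0.00406/(338·11.9) = 1.009×10^-6 K/W
ΣR = 9.704×10^-5 + 1.009×10^-6 = 9.805×10^-5 K/W
Q = ΔT/ΣR = (179 °C − 29.8 °C)/9.805×10^-5 = 1.52×10^6 W

Q = 1520 kW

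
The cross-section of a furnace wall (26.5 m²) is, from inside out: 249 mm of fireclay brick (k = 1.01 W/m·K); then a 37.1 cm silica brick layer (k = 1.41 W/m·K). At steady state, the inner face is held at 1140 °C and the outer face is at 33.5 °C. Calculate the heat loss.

Q = 57.5 kW

Series thermal resistances, inner to outer:
  R_fireclay brick = L/(kA) = 0.249/(1.01·26.5) = 0.009303 K/W
  R_silica brick = L/(kA) = 0.371/(1.41·26.5) = 0.009929 K/W
ΣR = 0.009303 + 0.009929 = 0.01923 K/W
Q = ΔT/ΣR = (1140 °C − 33.5 °C)/0.01923 = 57500 W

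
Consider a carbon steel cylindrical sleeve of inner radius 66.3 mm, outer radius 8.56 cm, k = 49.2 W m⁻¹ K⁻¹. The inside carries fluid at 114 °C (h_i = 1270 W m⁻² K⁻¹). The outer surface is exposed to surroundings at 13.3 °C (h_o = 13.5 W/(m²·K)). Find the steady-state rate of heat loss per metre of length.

Q' = 717 W/m

Series thermal resistances, inner to outer:
  R'_conv,in = 1/(2πr h) = 1/(2π·0.0663·1270) = 0.001890 m·K/W
  R'_carbon steel = ln(0.0856/0.0663)/(2πk) = 0.2555/(2π·49.2) = 8.265×10^-4 m·K/W
  R'_conv,out = 1/(2πr h) = 1/(2π·0.0856·13.5) = 0.1377 m·K/W
ΣR = 0.001890 + 8.265×10^-4 + 0.1377 = 0.1404 m·K/W
Q' = ΔT/ΣR = (114 °C − 13.3 °C)/0.1404 = 717 W/m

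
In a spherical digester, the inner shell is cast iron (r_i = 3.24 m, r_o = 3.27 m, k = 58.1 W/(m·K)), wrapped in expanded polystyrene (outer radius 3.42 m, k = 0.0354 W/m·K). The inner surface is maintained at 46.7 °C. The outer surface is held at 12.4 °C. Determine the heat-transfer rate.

Resistance network (inner→outer):
  R_cast iron = (1/3.24 − 1/3.27)/(4πk) = 0.002832/(4π·58.1) = 3.878×10^-6 K/W
  R_expanded polystyrene = (1/3.27 − 1/3.42)/(4πk) = 0.01341/(4π·0.0354) = 0.03015 K/W
ΣR = 3.878×10^-6 + 0.03015 = 0.03015 K/W
Q = ΔT/ΣR = (46.7 °C − 12.4 °C)/0.03015 = 1140 W

Q = 1140 W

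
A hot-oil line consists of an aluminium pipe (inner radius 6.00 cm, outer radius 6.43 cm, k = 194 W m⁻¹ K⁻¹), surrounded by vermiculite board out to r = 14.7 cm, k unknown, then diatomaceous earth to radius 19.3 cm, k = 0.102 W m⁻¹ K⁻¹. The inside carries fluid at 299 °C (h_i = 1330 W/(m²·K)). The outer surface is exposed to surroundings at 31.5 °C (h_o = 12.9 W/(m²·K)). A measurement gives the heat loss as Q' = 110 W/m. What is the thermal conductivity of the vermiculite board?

ΣR = ΔT/Q' = |299 − 31.5|/110 = 2.432 m·K/W
Known resistances:
  R'_conv,in = 1/(2πr h) = 1/(2π·0.0600·1330) = 0.001994 m·K/W
  R'_aluminium = ln(0.0643/0.0600)/(2πk) = 0.06922/(2π·194) = 5.678×10^-5 m·K/W
  R'_diatomaceous earth = ln(0.193/0.147)/(2πk) = 0.2723/(2π·0.102) = 0.4248 m·K/W
  R'_conv,out = 1/(2πr h) = 1/(2π·0.193·12.9) = 0.06393 m·K/W
R_vermiculite board = ΣR − ΣR_known = 2.432 − 0.4908 = 1.941 m·K/W
ln(r₂/r₁)/(2πk) = 1.941 ⇒ k = 0.8269/(2π·1.941) = 0.0678 W/m·K

k = 0.0678 W/m·K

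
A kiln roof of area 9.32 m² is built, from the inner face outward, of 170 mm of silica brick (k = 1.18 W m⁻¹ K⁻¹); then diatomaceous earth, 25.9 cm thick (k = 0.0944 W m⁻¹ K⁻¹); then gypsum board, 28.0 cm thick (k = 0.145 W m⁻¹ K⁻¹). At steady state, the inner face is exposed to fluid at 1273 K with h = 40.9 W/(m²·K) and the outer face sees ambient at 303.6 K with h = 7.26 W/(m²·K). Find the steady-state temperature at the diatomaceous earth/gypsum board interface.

Series thermal resistances, inner to outer:
  R_conv,in = 1/(hA) = 1/(40.9·9.32) = 0.002623 K/W
  R_silica brick = L/(kA) = 0.170/(1.18·9.32) = 0.01546 K/W
  R_diatomaceous earth = L/(kA) = 0.259/(0.0944·9.32) = 0.2944 K/W
  R_gypsum board = L/(kA) = 0.280/(0.145·9.32) = 0.2072 K/W
  R_conv,out = 1/(hA) = 1/(7.26·9.32) = 0.01478 K/W
ΣR = 0.002623 + 0.01546 + 0.2944 + 0.2072 + 0.01478 = 0.5345 K/W
Q = ΔT/ΣR = (1273 K − 303.6 K)/0.5345 = 1814 W
From the inner boundary to the diatomaceous earth/gypsum board interface, ΣR_partial = 0.3125 K/W.
T_interface = T_in − Q·ΣR_partial = 1273 K − (1814)(0.3125) = 706 K

T = 706 K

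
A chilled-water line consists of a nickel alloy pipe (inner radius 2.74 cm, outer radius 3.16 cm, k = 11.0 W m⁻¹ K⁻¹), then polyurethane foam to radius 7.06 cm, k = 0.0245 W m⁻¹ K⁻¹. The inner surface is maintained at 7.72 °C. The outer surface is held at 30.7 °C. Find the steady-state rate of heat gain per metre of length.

Resistance network (inner→outer):
  R'_nickel alloy = ln(0.0316/0.0274)/(2πk) = 0.1426/(2π·11.0) = 0.002063 m·K/W
  R'_polyurethane foam = ln(0.0706/0.0316)/(2πk) = 0.8039/(2π·0.0245) = 5.222 m·K/W
ΣR = 0.002063 + 5.222 = 5.224 m·K/W
Q' = ΔT/ΣR = (7.72 °C − 30.7 °C)/5.224 = -4.40 W/m
(Negative Q' ⇒ heat flows inward; heat gain = 4.40 W/m.)

Q' = 4.40 W/m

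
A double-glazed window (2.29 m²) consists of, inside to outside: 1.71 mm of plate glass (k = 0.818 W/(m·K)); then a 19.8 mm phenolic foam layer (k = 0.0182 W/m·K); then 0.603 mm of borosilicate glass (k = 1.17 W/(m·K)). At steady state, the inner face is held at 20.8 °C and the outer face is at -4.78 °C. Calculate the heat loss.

Q = 53.7 W

Series thermal resistances, inner to outer:
  R_plate glass = L/(kA) = 0.00171/(0.818·2.29) = 9.129×10^-4 K/W
  R_phenolic foam = L/(kA) = 0.0198/(0.0182·2.29) = 0.4751 K/W
  R_borosilicate glass = L/(kA) = 6.03×10^-4/(1.17·2.29) = 2.251×10^-4 K/W
ΣR = 9.129×10^-4 + 0.4751 + 2.251×10^-4 = 0.4762 K/W
Q = ΔT/ΣR = (20.8 °C − -4.78 °C)/0.4762 = 53.7 W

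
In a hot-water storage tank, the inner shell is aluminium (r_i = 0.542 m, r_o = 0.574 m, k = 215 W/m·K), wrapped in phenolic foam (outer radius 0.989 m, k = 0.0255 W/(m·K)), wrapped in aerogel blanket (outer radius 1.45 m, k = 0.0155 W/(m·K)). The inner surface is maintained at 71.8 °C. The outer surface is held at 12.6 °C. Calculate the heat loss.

Series thermal resistances, inner to outer:
  R_aluminium = (1/0.542 − 1/0.574)/(4πk) = 0.1029/(4π·215) = 3.807×10^-5 K/W
  R_phenolic foam = (1/0.574 − 1/0.989)/(4πk) = 0.7310/(4π·0.0255) = 2.281 K/W
  R_aerogel blanket = (1/0.989 − 1/1.45)/(4πk) = 0.3215/(4π·0.0155) = 1.650 K/W
ΣR = 3.807×10^-5 + 2.281 + 1.650 = 3.931 K/W
Q = ΔT/ΣR = (71.8 °C − 12.6 °C)/3.931 = 15.1 W

Q = 15.1 W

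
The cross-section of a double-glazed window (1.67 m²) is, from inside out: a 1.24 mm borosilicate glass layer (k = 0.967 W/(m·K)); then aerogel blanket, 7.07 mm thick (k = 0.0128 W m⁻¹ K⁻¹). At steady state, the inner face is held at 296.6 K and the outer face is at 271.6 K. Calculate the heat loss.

Q = 75.4 W

Series thermal resistances, inner to outer:
  R_borosilicate glass = L/(kA) = 0.00124/(0.967·1.67) = 7.679×10^-4 K/W
  R_aerogel blanket = L/(kA) = 0.00707/(0.0128·1.67) = 0.3307 K/W
ΣR = 7.679×10^-4 + 0.3307 = 0.3315 K/W
Q = ΔT/ΣR = (296.6 K − 271.6 K)/0.3315 = 75.4 W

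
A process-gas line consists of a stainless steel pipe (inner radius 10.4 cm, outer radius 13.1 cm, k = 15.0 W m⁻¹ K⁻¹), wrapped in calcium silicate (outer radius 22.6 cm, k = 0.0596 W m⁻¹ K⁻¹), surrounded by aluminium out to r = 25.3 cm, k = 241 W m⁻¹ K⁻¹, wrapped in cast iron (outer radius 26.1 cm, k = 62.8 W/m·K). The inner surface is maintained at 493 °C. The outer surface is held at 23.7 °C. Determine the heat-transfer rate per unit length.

Q' = 322 W/m

Series thermal resistances, inner to outer:
  R'_stainless steel = ln(0.131/0.104)/(2πk) = 0.2308/(2π·15.0) = 0.002449 m·K/W
  R'_calcium silicate = ln(0.226/0.131)/(2πk) = 0.5453/(2π·0.0596) = 1.456 m·K/W
  R'_aluminium = ln(0.253/0.226)/(2πk) = 0.1129/(2π·241) = 7.453×10^-5 m·K/W
  R'_cast iron = ln(0.261/0.253)/(2πk) = 0.03113/(2π·62.8) = 7.890×10^-5 m·K/W
ΣR = 0.002449 + 1.456 + 7.453×10^-5 + 7.890×10^-5 = 1.459 m·K/W
Q' = ΔT/ΣR = (493 °C − 23.7 °C)/1.459 = 322 W/m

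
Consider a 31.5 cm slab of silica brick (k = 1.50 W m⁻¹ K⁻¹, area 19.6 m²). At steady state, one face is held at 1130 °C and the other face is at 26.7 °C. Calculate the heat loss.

Q = 1.03×10^5 W

Q = kA·ΔT/L = 1.50 × 19.6 × |1130 °C − 26.7 °C| / 0.315 = 1.03×10^5 W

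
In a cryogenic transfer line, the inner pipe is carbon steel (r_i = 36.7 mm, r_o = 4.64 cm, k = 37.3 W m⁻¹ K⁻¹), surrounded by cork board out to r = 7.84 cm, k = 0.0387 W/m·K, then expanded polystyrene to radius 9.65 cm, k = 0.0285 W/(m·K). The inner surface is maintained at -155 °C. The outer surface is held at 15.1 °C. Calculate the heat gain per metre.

Q' = 51.3 W/m

Series thermal resistances, inner to outer:
  R'_carbon steel = ln(0.0464/0.0367)/(2πk) = 0.2345/(2π·37.3) = 0.001001 m·K/W
  R'_cork board = ln(0.0784/0.0464)/(2πk) = 0.5245/(2π·0.0387) = 2.157 m·K/W
  R'_expanded polystyrene = ln(0.0965/0.0784)/(2πk) = 0.2077/(2π·0.0285) = 1.160 m·K/W
ΣR = 0.001001 + 2.157 + 1.160 = 3.318 m·K/W
Q' = ΔT/ΣR = (-155 °C − 15.1 °C)/3.318 = -51.3 W/m
(Negative Q' ⇒ heat flows inward; heat gain = 51.3 W/m.)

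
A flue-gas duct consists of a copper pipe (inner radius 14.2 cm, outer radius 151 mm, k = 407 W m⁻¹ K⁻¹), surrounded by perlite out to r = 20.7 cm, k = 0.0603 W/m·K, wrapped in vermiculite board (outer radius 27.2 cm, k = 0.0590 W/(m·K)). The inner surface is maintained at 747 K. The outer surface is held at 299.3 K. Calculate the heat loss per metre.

Q' = 285 W/m

Treat each layer as a resistance in series:
  R'_copper = ln(0.151/0.142)/(2πk) = 0.06145/(2π·407) = 2.403×10^-5 m·K/W
  R'_perlite = ln(0.207/0.151)/(2πk) = 0.3154/(2π·0.0603) = 0.8326 m·K/W
  R'_vermiculite board = ln(0.272/0.207)/(2πk) = 0.2731/(2π·0.0590) = 0.7367 m·K/W
ΣR = 2.403×10^-5 + 0.8326 + 0.7367 = 1.569 m·K/W
Q' = ΔT/ΣR = (747 K − 299.3 K)/1.569 = 285 W/m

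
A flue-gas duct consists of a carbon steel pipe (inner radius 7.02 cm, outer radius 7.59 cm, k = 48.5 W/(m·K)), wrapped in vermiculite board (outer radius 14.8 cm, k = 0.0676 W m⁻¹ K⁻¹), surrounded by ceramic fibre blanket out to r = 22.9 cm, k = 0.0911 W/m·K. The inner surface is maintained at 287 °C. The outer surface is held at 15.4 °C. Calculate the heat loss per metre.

Resistance network (inner→outer):
  R'_carbon steel = ln(0.0759/0.0702)/(2πk) = 0.07807/(2π·48.5) = 2.562×10^-4 m·K/W
  R'_vermiculite board = ln(0.148/0.0759)/(2πk) = 0.6678/(2π·0.0676) = 1.572 m·K/W
  R'_ceramic fibre blanket = ln(0.229/0.148)/(2πk) = 0.4365/(2π·0.0911) = 0.7626 m·K/W
ΣR = 2.562×10^-4 + 1.572 + 0.7626 = 2.335 m·K/W
Q' = ΔT/ΣR = (287 °C − 15.4 °C)/2.335 = 116 W/m

Q' = 116 W/m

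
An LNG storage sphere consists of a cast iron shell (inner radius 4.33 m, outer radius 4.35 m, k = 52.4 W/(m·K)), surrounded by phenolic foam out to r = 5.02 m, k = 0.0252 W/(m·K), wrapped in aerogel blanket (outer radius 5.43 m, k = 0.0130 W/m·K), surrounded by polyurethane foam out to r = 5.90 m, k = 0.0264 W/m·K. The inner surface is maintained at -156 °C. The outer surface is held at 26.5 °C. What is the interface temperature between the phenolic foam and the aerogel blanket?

Resistance network (inner→outer):
  R_cast iron = (1/4.33 − 1/4.35)/(4πk) = 0.001062/(4π·52.4) = 1.613×10^-6 K/W
  R_phenolic foam = (1/4.35 − 1/5.02)/(4πk) = 0.03068/(4π·0.0252) = 0.09689 K/W
  R_aerogel blanket = (1/5.02 − 1/5.43)/(4πk) = 0.01504/(4π·0.0130) = 0.09207 K/W
  R_polyurethane foam = (1/5.43 − 1/5.90)/(4πk) = 0.01467/(4π·0.0264) = 0.04422 K/W
ΣR = 1.613×10^-6 + 0.09689 + 0.09207 + 0.04422 = 0.2332 K/W
Q = ΔT/ΣR = (-156 °C − 26.5 °C)/0.2332 = -782.6 W
From the inner boundary to the phenolic foam/aerogel blanket interface, ΣR_partial = 0.09689 K/W.
T_interface = T_in − Q·ΣR_partial = -156 °C − (-782.6)(0.09689) = -80.2 °C

T = -80.2 °C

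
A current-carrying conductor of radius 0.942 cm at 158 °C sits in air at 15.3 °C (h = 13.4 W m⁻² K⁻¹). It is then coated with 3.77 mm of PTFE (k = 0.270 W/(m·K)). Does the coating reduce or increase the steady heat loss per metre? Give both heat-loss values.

increases: 113 → 130 W/m

Critical radius for a cylinder: r_cr = k/h = 0.0201 m = 2.01 cm.
Outer radius after coating: r₂ = 0.00942 + 0.00377 = 0.01319 m.
Since r₁ < r_cr and r₂ ≤ r_cr, the coating moves toward the maximum at r_cr — heat loss rises.
Bare: R = 1/(2πr₁h) = 1.261 m·K/W; Q = 142.7/1.261 = 113 W/m.
Coated: R = R_cond + R_conv = 1.099 m·K/W; Q = 142.7/1.099 = 130 W/m.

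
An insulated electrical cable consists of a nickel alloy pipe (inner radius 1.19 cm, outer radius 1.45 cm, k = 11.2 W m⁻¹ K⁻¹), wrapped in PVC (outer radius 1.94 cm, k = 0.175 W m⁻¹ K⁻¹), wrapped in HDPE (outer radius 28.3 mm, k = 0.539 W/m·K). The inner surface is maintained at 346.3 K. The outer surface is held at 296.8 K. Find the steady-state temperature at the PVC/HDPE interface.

T = 311.4 K

Series thermal resistances, inner to outer:
  R'_nickel alloy = ln(0.0145/0.0119)/(2πk) = 0.1976/(2π·11.2) = 0.002808 m·K/W
  R'_PVC = ln(0.0194/0.0145)/(2πk) = 0.2911/(2π·0.175) = 0.2648 m·K/W
  R'_HDPE = ln(0.0283/0.0194)/(2πk) = 0.3776/(2π·0.539) = 0.1115 m·K/W
ΣR = 0.002808 + 0.2648 + 0.1115 = 0.3791 m·K/W
Q' = ΔT/ΣR = (346.3 K − 296.8 K)/0.3791 = 130.6 W/m
From the inner boundary to the PVC/HDPE interface, ΣR_partial = 0.2676 m·K/W.
T_interface = T_in − Q'·ΣR_partial = 346.3 K − (130.6)(0.2676) = 311.4 K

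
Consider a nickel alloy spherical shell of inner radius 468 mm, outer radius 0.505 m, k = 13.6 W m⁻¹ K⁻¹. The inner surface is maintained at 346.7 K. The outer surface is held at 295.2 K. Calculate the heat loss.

Q = 56200 W

Q = 4πk·ΔT/(1/r₁ − 1/r₂) = 4π × 13.6 × 51.5 / (1/0.468 − 1/0.505) = 56200 W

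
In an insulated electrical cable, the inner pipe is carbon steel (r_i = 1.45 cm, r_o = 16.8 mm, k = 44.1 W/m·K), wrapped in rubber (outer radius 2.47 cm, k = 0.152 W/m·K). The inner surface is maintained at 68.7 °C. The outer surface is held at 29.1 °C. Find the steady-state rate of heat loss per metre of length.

Q' = 98.0 W/m

Series thermal resistances, inner to outer:
  R'_carbon steel = ln(0.0168/0.0145)/(2πk) = 0.1472/(2π·44.1) = 5.313×10^-4 m·K/W
  R'_rubber = ln(0.0247/0.0168)/(2πk) = 0.3854/(2π·0.152) = 0.4036 m·K/W
ΣR = 5.313×10^-4 + 0.4036 = 0.4041 m·K/W
Q' = ΔT/ΣR = (68.7 °C − 29.1 °C)/0.4041 = 98.0 W/m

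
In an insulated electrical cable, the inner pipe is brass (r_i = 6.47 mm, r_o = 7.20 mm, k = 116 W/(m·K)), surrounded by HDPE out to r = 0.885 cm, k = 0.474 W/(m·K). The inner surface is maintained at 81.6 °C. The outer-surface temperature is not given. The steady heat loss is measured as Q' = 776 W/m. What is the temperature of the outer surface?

T_out = 27.7 °C

Sum the resistances:
  R'_brass = ln(0.00720/0.00647)/(2πk) = 0.1069/(2π·116) = 1.467×10^-4 m·K/W
  R'_HDPE = ln(0.00885/0.00720)/(2πk) = 0.2063/(2π·0.474) = 0.06928 m·K/W
ΣR = 0.06943 m·K/W
ΔT = Q'·ΣR = 776 × 0.06943 = 53.88 K
Heat flows outward, so T_out = T_in − ΔT = 81.6 − 53.88 = 27.7 °C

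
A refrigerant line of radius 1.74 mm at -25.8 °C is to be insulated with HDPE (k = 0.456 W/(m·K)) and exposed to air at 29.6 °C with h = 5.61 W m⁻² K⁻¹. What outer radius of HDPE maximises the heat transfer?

r_cr = 8.13 cm

For a cylinder, r_cr = k_ins/h = 0.456/5.61 = 0.0813 m = 8.13 cm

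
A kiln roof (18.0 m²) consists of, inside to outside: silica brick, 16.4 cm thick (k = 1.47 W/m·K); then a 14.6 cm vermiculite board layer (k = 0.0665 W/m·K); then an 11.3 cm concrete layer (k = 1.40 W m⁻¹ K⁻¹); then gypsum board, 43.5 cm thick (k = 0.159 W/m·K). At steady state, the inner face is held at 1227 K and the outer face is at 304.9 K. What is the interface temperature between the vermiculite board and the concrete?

Series thermal resistances, inner to outer:
  R_silica brick = L/(kA) = 0.164/(1.47·18.0) = 0.006198 K/W
  R_vermiculite board = L/(kA) = 0.146/(0.0665·18.0) = 0.1220 K/W
  R_concrete = L/(kA) = 0.113/(1.40·18.0) = 0.004484 K/W
  R_gypsum board = L/(kA) = 0.435/(0.159·18.0) = 0.1520 K/W
ΣR = 0.006198 + 0.1220 + 0.004484 + 0.1520 = 0.2847 K/W
Q = ΔT/ΣR = (1227 K − 304.9 K)/0.2847 = 3239 W
From the inner boundary to the vermiculite board/concrete interface, ΣR_partial = 0.1282 K/W.
T_interface = T_in − Q·ΣR_partial = 1227 K − (3239)(0.1282) = 812 K

T = 812 K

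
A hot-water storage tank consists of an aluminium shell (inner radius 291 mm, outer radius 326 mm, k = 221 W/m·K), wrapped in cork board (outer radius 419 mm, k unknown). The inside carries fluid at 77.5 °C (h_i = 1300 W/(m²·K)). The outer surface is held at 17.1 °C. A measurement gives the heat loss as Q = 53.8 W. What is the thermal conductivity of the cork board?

ΣR = ΔT/Q = |77.5 − 17.1|/53.8 = 1.123 K/W
Known resistances:
  R_conv,in = 1/(4πr²h) = 1/(4π·0.291²·1300) = 7.229×10^-4 K/W
  R_aluminium = (1/0.291 − 1/0.326)/(4πk) = 0.3689/(4π·221) = 1.328×10^-4 K/W
R_cork board = ΣR − ΣR_known = 1.123 − 8.557×10^-4 = 1.122 K/W
(1/r₁−1/r₂)/(4πk) = 1.122 ⇒ k = 0.6808/(4π·1.122) = 0.0483 W/m·K

k = 0.0483 W/m·K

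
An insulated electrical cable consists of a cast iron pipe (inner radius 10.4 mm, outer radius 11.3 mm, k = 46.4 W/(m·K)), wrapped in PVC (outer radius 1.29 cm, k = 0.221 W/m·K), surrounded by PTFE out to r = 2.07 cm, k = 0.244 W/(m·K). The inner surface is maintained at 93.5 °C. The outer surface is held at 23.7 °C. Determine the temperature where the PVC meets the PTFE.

T = 77.0 °C

Treat each layer as a resistance in series:
  R'_cast iron = ln(0.0113/0.0104)/(2πk) = 0.08300/(2π·46.4) = 2.847×10^-4 m·K/W
  R'_PVC = ln(0.0129/0.0113)/(2πk) = 0.1324/(2π·0.221) = 0.09537 m·K/W
  R'_PTFE = ln(0.0207/0.0129)/(2πk) = 0.4729/(2π·0.244) = 0.3085 m·K/W
ΣR = 2.847×10^-4 + 0.09537 + 0.3085 = 0.4042 m·K/W
Q' = ΔT/ΣR = (93.5 °C − 23.7 °C)/0.4042 = 172.7 W/m
From the inner boundary to the PVC/PTFE interface, ΣR_partial = 0.09565 m·K/W.
T_interface = T_in − Q'·ΣR_partial = 93.5 °C − (172.7)(0.09565) = 77.0 °C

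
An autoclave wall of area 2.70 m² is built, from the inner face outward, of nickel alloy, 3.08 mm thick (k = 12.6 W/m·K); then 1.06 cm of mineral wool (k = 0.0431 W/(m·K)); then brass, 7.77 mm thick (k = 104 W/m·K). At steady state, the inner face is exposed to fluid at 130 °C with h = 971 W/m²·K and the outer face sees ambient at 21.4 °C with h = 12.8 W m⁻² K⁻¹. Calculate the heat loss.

Q = 901 W

Resistance network (inner→outer):
  R_conv,in = 1/(hA) = 1/(971·2.70) = 3.814×10^-4 K/W
  R_nickel alloy = L/(kA) = 0.00308/(12.6·2.70) = 9.053×10^-5 K/W
  R_mineral wool = L/(kA) = 0.0106/(0.0431·2.70) = 0.09109 K/W
  R_brass = L/(kA) = 0.00777/(104·2.70) = 2.767×10^-5 K/W
  R_conv,out = 1/(hA) = 1/(12.8·2.70) = 0.02894 K/W
ΣR = 3.814×10^-4 + 9.053×10^-5 + 0.09109 + 2.767×10^-5 + 0.02894 = 0.1205 K/W
Q = ΔT/ΣR = (130 °C − 21.4 °C)/0.1205 = 901 W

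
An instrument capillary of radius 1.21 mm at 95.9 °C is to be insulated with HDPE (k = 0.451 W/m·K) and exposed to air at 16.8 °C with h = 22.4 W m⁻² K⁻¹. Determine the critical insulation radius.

For a cylinder, r_cr = k_ins/h = 0.451/22.4 = 0.0201 m = 2.01 cm

r_cr = 2.01 cm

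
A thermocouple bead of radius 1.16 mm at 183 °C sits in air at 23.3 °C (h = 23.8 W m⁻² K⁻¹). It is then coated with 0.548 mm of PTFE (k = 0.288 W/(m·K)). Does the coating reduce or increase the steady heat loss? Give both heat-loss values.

Critical radius for a sphere: r_cr = 2k/h = 0.0242 m = 2.42 cm.
Outer radius after coating: r₂ = 0.00116 + 5.48×10^-4 = 0.001708 m.
Since r₁ < r_cr and r₂ ≤ r_cr, the coating moves toward the maximum at r_cr — heat loss rises.
Bare: R = 1/(4πr₁²h) = 2485 K/W; Q = 159.7/2485 = 0.0643 W.
Coated: R = R_cond + R_conv = 1223 K/W; Q = 159.7/1223 = 0.131 W.

increases: 0.0643 → 0.131 W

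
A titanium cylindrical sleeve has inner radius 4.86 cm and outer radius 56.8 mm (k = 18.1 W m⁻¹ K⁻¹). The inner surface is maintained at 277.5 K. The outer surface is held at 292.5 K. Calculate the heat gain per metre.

Q' = 10.9 kW/m

Q' = 2πk·ΔT/ln(r₂/r₁) = 2π × 18.1 × 15 / ln(0.0568/0.0486) = 10900 W/m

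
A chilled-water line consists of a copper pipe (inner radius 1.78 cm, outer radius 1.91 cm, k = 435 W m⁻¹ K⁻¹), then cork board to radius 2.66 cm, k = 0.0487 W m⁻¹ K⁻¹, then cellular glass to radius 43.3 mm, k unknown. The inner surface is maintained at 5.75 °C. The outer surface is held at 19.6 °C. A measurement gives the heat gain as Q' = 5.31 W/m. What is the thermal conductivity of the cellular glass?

ΣR = ΔT/Q' = |5.75 − 19.6|/5.31 = 2.608 m·K/W
Known resistances:
  R'_copper = ln(0.0191/0.0178)/(2πk) = 0.07049/(2π·435) = 2.579×10^-5 m·K/W
  R'_cork board = ln(0.0266/0.0191)/(2πk) = 0.3312/(2π·0.0487) = 1.082 m·K/W
R_cellular glass = ΣR − ΣR_known = 2.608 − 1.082 = 1.526 m·K/W
ln(r₂/r₁)/(2πk) = 1.526 ⇒ k = 0.4872/(2π·1.526) = 0.0508 W/m·K

k = 0.0508 W/m·K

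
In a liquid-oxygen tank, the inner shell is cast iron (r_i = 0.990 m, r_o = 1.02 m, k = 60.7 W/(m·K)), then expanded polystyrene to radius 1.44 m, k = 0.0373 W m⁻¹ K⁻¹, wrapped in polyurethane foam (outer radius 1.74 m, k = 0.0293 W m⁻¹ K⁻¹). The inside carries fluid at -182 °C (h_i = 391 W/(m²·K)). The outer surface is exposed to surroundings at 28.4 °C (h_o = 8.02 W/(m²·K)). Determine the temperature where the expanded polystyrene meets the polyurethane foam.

Series thermal resistances, inner to outer:
  R_conv,in = 1/(4πr²h) = 1/(4π·0.990²·391) = 2.077×10^-4 K/W
  R_cast iron = (1/0.990 − 1/1.02)/(4πk) = 0.02971/(4π·60.7) = 3.895×10^-5 K/W
  R_expanded polystyrene = (1/1.02 − 1/1.44)/(4πk) = 0.2859/(4π·0.0373) = 0.6101 K/W
  R_polyurethane foam = (1/1.44 − 1/1.74)/(4πk) = 0.1197/(4π·0.0293) = 0.3252 K/W
  R_conv,out = 1/(4πr²h) = 1/(4π·1.74²·8.02) = 0.003277 K/W
ΣR = 2.077×10^-4 + 3.895×10^-5 + 0.6101 + 0.3252 + 0.003277 = 0.9388 K/W
Q = ΔT/ΣR = (-182 °C − 28.4 °C)/0.9388 = -224.1 W
From the inner boundary to the expanded polystyrene/polyurethane foam interface, ΣR_partial = 0.6103 K/W.
T_interface = T_in − Q·ΣR_partial = -182 °C − (-224.1)(0.6103) = -45.2 °C

T = -45.2 °C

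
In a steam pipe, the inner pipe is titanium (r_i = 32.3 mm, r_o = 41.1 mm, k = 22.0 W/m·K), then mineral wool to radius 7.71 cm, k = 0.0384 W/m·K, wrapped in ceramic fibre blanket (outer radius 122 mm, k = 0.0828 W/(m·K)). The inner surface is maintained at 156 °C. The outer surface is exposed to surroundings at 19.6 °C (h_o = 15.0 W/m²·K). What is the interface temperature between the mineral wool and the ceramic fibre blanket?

Series thermal resistances, inner to outer:
  R'_titanium = ln(0.0411/0.0323)/(2πk) = 0.2409/(2π·22.0) = 0.001743 m·K/W
  R'_mineral wool = ln(0.0771/0.0411)/(2πk) = 0.6291/(2π·0.0384) = 2.607 m·K/W
  R'_ceramic fibre blanket = ln(0.122/0.0771)/(2πk) = 0.4589/(2π·0.0828) = 0.8821 m·K/W
  R'_conv,out = 1/(2πr h) = 1/(2π·0.122·15.0) = 0.08697 m·K/W
ΣR = 0.001743 + 2.607 + 0.8821 + 0.08697 = 3.578 m·K/W
Q' = ΔT/ΣR = (156 °C − 19.6 °C)/3.578 = 38.12 W/m
From the inner boundary to the mineral wool/ceramic fibre blanket interface, ΣR_partial = 2.609 m·K/W.
T_interface = T_in − Q'·ΣR_partial = 156 °C − (38.12)(2.609) = 56.5 °C

T = 56.5 °C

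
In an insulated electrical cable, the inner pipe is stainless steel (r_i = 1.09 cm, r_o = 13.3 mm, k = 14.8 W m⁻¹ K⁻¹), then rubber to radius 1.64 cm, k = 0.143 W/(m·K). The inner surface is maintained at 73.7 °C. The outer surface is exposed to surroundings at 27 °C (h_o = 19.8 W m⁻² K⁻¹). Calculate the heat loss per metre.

Resistance network (inner→outer):
  R'_stainless steel = ln(0.0133/0.0109)/(2πk) = 0.1990/(2π·14.8) = 0.002140 m·K/W
  R'_rubber = ln(0.0164/0.0133)/(2πk) = 0.2095/(2π·0.143) = 0.2332 m·K/W
  R'_conv,out = 1/(2πr h) = 1/(2π·0.0164·19.8) = 0.4901 m·K/W
ΣR = 0.002140 + 0.2332 + 0.4901 = 0.7254 m·K/W
Q' = ΔT/ΣR = (73.7 °C − 27 °C)/0.7254 = 64.4 W/m

Q' = 64.4 W/m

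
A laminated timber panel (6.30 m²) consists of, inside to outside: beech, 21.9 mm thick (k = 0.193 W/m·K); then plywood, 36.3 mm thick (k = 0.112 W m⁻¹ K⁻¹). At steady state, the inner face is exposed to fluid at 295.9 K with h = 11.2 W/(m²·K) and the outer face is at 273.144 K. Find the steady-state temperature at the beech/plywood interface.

T = 287.1 K

Treat each layer as a resistance in series:
  R_conv,in = 1/(hA) = 1/(11.2·6.30) = 0.01417 K/W
  R_beech = L/(kA) = 0.0219/(0.193·6.30) = 0.01801 K/W
  R_plywood = L/(kA) = 0.0363/(0.112·6.30) = 0.05145 K/W
ΣR = 0.01417 + 0.01801 + 0.05145 = 0.08363 K/W
Q = ΔT/ΣR = (295.9 K − 273.144 K)/0.08363 = 272.1 W
From the inner boundary to the beech/plywood interface, ΣR_partial = 0.03218 K/W.
T_interface = T_in − Q·ΣR_partial = 295.9 K − (272.1)(0.03218) = 287.1 K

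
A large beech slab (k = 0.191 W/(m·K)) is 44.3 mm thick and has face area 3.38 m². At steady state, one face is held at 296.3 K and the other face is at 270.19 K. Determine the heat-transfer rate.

Q = kA·ΔT/L = 0.191 × 3.38 × |296.3 K − 270.19 K| / 0.0443 = 380 W

Q = 380 W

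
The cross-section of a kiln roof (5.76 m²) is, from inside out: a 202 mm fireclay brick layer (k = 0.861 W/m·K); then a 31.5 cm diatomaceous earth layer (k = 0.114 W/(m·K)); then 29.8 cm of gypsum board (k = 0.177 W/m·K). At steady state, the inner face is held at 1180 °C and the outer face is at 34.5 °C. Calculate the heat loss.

Treat each layer as a resistance in series:
  R_fireclay brick = L/(kA) = 0.202/(0.861·5.76) = 0.04073 K/W
  R_diatomaceous earth = L/(kA) = 0.315/(0.114·5.76) = 0.4797 K/W
  R_gypsum board = L/(kA) = 0.298/(0.177·5.76) = 0.2923 K/W
ΣR = 0.04073 + 0.4797 + 0.2923 = 0.8127 K/W
Q = ΔT/ΣR = (1180 °C − 34.5 °C)/0.8127 = 1410 W

Q = 1410 W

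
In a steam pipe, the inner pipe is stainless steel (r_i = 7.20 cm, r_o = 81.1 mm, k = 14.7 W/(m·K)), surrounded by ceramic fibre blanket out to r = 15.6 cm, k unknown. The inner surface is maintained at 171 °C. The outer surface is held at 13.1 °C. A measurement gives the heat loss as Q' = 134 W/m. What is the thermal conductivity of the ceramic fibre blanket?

ΣR = ΔT/Q' = |171 − 13.1|/134 = 1.178 m·K/W
Known resistances:
  R'_stainless steel = ln(0.0811/0.0720)/(2πk) = 0.1190/(2π·14.7) = 0.001289 m·K/W
R_ceramic fibre blanket = ΣR − ΣR_known = 1.178 − 0.001289 = 1.177 m·K/W
ln(r₂/r₁)/(2πk) = 1.177 ⇒ k = 0.6542/(2π·1.177) = 0.0885 W/m·K

k = 0.0885 W/m·K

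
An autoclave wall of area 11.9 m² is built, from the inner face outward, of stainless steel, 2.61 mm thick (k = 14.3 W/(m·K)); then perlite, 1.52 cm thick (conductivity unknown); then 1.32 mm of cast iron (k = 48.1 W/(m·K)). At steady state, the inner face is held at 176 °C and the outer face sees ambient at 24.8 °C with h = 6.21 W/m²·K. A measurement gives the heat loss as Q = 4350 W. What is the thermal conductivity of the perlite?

ΣR = ΔT/Q = |176 − 24.8|/4350 = 0.03476 K/W
Known resistances:
  R_stainless steel = L/(kA) = 0.00261/(14.3·11.9) = 1.534×10^-5 K/W
  R_cast iron = L/(kA) = 0.00132/(48.1·11.9) = 2.306×10^-6 K/W
  R_conv,out = 1/(hA) = 1/(6.21·11.9) = 0.01353 K/W
R_perlite = ΣR − ΣR_known = 0.03476 − 0.01355 = 0.02121 K/W
L/(kA) = 0.02121 ⇒ k = 0.0152/(0.02121·11.9) = 0.0602 W/m·K

k = 0.0602 W/m·K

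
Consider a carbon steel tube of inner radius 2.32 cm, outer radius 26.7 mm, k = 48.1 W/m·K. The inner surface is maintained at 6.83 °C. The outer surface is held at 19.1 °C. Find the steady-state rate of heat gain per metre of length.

Q' = 26.4 kW/m

Q' = 2πk·ΔT/ln(r₂/r₁) = 2π × 48.1 × 12.27 / ln(0.0267/0.0232) = 26400 W/m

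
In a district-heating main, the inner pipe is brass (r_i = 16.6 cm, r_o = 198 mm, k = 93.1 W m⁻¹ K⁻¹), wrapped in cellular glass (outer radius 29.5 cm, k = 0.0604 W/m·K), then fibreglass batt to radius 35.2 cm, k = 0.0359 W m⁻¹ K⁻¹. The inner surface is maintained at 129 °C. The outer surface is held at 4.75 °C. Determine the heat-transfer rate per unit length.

Treat each layer as a resistance in series:
  R'_brass = ln(0.198/0.166)/(2πk) = 0.1763/(2π·93.1) = 3.014×10^-4 m·K/W
  R'_cellular glass = ln(0.295/0.198)/(2πk) = 0.3987/(2π·0.0604) = 1.051 m·K/W
  R'_fibreglass batt = ln(0.352/0.295)/(2πk) = 0.1767/(2π·0.0359) = 0.7832 m·K/W
ΣR = 3.014×10^-4 + 1.051 + 0.7832 = 1.835 m·K/W
Q' = ΔT/ΣR = (129 °C − 4.75 °C)/1.835 = 67.7 W/m

Q' = 67.7 W/m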